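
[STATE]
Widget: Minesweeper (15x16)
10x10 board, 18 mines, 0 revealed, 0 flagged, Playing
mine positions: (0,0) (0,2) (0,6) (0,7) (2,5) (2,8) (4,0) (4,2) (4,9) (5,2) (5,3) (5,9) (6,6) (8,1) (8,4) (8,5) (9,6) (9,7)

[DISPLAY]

■■■■■■■■■■     
■■■■■■■■■■     
■■■■■■■■■■     
■■■■■■■■■■     
■■■■■■■■■■     
■■■■■■■■■■     
■■■■■■■■■■     
■■■■■■■■■■     
■■■■■■■■■■     
■■■■■■■■■■     
               
               
               
               
               
               


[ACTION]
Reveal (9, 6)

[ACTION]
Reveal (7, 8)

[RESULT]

✹■✹■■■✹✹■■     
■■■■■■■■■■     
■■■■■✹■■✹■     
■■■■■■■■■■     
✹■✹■■■■■■✹     
■■✹✹■■■■■✹     
■■■■■■✹■■■     
■■■■■■■■■■     
■✹■■✹✹■■■■     
■■■■■■✹✹■■     
               
               
               
               
               
               


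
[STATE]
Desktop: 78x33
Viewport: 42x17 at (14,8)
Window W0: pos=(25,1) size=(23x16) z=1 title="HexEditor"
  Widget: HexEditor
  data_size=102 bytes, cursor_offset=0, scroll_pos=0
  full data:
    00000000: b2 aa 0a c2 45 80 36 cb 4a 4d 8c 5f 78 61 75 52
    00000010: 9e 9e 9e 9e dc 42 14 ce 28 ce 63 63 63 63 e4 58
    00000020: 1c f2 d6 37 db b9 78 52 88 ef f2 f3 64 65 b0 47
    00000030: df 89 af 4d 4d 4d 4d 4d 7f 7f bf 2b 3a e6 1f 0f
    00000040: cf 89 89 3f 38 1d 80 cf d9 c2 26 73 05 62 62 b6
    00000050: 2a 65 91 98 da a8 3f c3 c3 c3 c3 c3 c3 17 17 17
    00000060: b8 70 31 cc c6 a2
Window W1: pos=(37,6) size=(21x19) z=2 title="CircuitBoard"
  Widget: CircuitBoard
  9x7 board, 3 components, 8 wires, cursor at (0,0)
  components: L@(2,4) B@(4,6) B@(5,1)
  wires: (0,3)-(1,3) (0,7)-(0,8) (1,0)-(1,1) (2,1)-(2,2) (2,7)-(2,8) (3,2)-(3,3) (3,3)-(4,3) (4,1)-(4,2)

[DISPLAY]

           ┃00000040  c┠──────────────────
           ┃00000050  2┃   0 1 2 3 4 5 6 7
           ┃00000060  b┃0  [.]          · 
           ┃           ┃                │ 
           ┃           ┃1   · ─ ·       · 
           ┃           ┃                  
           ┃           ┃2       · ─ ·     
           ┃           ┃                  
           ┗━━━━━━━━━━━┃3           · ─ · 
                       ┃                │ 
                       ┃4       · ─ ·   · 
                       ┃                  
                       ┃5       B         
                       ┃                  
                       ┃6                 
                       ┃Cursor: (0,0)     
                       ┗━━━━━━━━━━━━━━━━━━


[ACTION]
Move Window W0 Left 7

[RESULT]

    ┃00000040  cf 89 89┠──────────────────
    ┃00000050  2a 65 91┃   0 1 2 3 4 5 6 7
    ┃00000060  b8 70 31┃0  [.]          · 
    ┃                  ┃                │ 
    ┃                  ┃1   · ─ ·       · 
    ┃                  ┃                  
    ┃                  ┃2       · ─ ·     
    ┃                  ┃                  
    ┗━━━━━━━━━━━━━━━━━━┃3           · ─ · 
                       ┃                │ 
                       ┃4       · ─ ·   · 
                       ┃                  
                       ┃5       B         
                       ┃                  
                       ┃6                 
                       ┃Cursor: (0,0)     
                       ┗━━━━━━━━━━━━━━━━━━


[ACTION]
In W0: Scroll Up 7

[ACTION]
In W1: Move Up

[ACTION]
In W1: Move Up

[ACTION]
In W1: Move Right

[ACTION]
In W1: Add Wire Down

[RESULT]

    ┃00000040  cf 89 89┠──────────────────
    ┃00000050  2a 65 91┃   0 1 2 3 4 5 6 7
    ┃00000060  b8 70 31┃0      [.]      · 
    ┃                  ┃        │       │ 
    ┃                  ┃1   · ─ ·       · 
    ┃                  ┃                  
    ┃                  ┃2       · ─ ·     
    ┃                  ┃                  
    ┗━━━━━━━━━━━━━━━━━━┃3           · ─ · 
                       ┃                │ 
                       ┃4       · ─ ·   · 
                       ┃                  
                       ┃5       B         
                       ┃                  
                       ┃6                 
                       ┃Cursor: (0,1)     
                       ┗━━━━━━━━━━━━━━━━━━


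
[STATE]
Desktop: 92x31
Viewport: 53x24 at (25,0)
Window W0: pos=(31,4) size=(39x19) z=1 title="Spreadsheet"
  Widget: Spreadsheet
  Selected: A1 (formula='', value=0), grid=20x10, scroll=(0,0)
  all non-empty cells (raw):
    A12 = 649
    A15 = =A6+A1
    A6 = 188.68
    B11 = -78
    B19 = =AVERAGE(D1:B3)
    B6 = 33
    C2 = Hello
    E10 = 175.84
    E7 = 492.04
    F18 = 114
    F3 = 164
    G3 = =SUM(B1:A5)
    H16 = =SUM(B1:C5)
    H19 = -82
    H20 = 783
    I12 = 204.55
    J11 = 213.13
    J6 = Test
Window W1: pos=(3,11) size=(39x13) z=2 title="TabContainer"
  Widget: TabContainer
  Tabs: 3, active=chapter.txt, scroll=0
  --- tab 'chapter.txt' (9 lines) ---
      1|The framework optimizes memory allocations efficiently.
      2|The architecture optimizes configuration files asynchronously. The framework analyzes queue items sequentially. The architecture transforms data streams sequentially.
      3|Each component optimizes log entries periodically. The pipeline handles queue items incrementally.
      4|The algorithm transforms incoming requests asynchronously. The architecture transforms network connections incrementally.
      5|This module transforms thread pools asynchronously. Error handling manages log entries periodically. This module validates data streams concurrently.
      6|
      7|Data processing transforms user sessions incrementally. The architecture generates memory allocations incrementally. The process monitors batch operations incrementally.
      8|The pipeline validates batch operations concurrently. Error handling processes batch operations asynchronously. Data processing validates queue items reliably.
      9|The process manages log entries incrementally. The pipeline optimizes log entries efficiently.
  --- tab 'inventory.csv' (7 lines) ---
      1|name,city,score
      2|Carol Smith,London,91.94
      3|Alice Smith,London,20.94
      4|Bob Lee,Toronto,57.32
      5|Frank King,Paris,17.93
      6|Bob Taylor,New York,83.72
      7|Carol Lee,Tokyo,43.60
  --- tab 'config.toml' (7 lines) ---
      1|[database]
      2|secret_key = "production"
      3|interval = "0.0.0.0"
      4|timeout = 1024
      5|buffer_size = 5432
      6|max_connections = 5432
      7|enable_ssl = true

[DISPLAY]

                                                     
                                                     
                                                     
                                                     
      ┏━━━━━━━━━━━━━━━━━━━━━━━━━━━━━━━━━━━━━┓        
      ┃ Spreadsheet                         ┃        
      ┠─────────────────────────────────────┨        
      ┃A1:                                  ┃        
      ┃       A       B       C       D     ┃        
      ┃-------------------------------------┃        
      ┃  1      [0]       0       0       0 ┃        
━━━━━━━━━━━━━━━━┓ 0       0Hello          0 ┃        
                ┃ 0       0       0       0 ┃        
────────────────┨ 0       0       0       0 ┃        
ory.csv │ config┃ 0       0       0       0 ┃        
────────────────┃68      33       0       0 ┃        
es memory alloca┃ 0       0       0       0 ┃        
mizes configurat┃ 0       0       0       0 ┃        
zes log entries ┃ 0       0       0       0 ┃        
rms incoming req┃ 0       0       0       0 ┃        
s thread pools a┃ 0     -78       0       0 ┃        
                ┃49       0       0       0 ┃        
forms user sessi┃━━━━━━━━━━━━━━━━━━━━━━━━━━━┛        
━━━━━━━━━━━━━━━━┛                                    


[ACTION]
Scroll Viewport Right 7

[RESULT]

                                                     
                                                     
                                                     
                                                     
━━━━━━━━━━━━━━━━━━━━━━━━━━━━━━━━━━━━━┓               
 Spreadsheet                         ┃               
─────────────────────────────────────┨               
A1:                                  ┃               
       A       B       C       D     ┃               
-------------------------------------┃               
  1      [0]       0       0       0 ┃               
━━━━━━━━━┓ 0       0Hello          0 ┃               
         ┃ 0       0       0       0 ┃               
─────────┨ 0       0       0       0 ┃               
 │ config┃ 0       0       0       0 ┃               
─────────┃68      33       0       0 ┃               
ry alloca┃ 0       0       0       0 ┃               
onfigurat┃ 0       0       0       0 ┃               
 entries ┃ 0       0       0       0 ┃               
oming req┃ 0       0       0       0 ┃               
d pools a┃ 0     -78       0       0 ┃               
         ┃49       0       0       0 ┃               
ser sessi┃━━━━━━━━━━━━━━━━━━━━━━━━━━━┛               
━━━━━━━━━┛                                           


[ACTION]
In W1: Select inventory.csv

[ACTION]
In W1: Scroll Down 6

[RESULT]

                                                     
                                                     
                                                     
                                                     
━━━━━━━━━━━━━━━━━━━━━━━━━━━━━━━━━━━━━┓               
 Spreadsheet                         ┃               
─────────────────────────────────────┨               
A1:                                  ┃               
       A       B       C       D     ┃               
-------------------------------------┃               
  1      [0]       0       0       0 ┃               
━━━━━━━━━┓ 0       0Hello          0 ┃               
         ┃ 0       0       0       0 ┃               
─────────┨ 0       0       0       0 ┃               
]│ config┃ 0       0       0       0 ┃               
─────────┃68      33       0       0 ┃               
         ┃ 0       0       0       0 ┃               
         ┃ 0       0       0       0 ┃               
         ┃ 0       0       0       0 ┃               
         ┃ 0       0       0       0 ┃               
         ┃ 0     -78       0       0 ┃               
         ┃49       0       0       0 ┃               
         ┃━━━━━━━━━━━━━━━━━━━━━━━━━━━┛               
━━━━━━━━━┛                                           


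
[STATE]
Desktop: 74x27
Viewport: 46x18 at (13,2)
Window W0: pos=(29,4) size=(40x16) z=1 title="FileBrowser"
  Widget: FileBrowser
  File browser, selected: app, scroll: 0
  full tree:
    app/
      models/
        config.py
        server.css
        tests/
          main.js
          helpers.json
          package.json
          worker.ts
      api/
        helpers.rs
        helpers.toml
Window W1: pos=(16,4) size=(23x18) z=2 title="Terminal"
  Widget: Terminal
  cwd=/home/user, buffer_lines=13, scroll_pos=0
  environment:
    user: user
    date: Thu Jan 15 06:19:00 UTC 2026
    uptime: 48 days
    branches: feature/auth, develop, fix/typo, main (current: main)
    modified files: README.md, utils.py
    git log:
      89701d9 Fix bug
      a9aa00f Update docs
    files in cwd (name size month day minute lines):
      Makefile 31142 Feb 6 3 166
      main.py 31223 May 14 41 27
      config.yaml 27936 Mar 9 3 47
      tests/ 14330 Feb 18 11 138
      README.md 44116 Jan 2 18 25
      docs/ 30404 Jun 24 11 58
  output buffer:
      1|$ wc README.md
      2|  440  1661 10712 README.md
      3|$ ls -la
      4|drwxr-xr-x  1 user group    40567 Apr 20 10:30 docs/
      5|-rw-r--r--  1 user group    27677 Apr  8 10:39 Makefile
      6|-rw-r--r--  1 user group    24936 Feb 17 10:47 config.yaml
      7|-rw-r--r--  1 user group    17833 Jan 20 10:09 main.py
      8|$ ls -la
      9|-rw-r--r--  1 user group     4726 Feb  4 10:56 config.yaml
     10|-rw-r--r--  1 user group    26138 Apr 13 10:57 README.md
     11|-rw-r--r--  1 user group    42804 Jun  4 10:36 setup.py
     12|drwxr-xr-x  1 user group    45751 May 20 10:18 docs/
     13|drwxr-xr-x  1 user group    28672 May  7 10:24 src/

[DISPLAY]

                                              
                                              
   ┏━━━━━━━━━━━━━━━━━━━━━┓━━━━━━━━━━━━━━━━━━━━
   ┃ Terminal            ┃ser                 
   ┠─────────────────────┨────────────────────
   ┃$ wc README.md       ┃/                   
   ┃  440  1661 10712 REA┃odels/              
   ┃$ ls -la             ┃pi/                 
   ┃drwxr-xr-x  1 user gr┃                    
   ┃-rw-r--r--  1 user gr┃                    
   ┃-rw-r--r--  1 user gr┃                    
   ┃-rw-r--r--  1 user gr┃                    
   ┃$ ls -la             ┃                    
   ┃-rw-r--r--  1 user gr┃                    
   ┃-rw-r--r--  1 user gr┃                    
   ┃-rw-r--r--  1 user gr┃                    
   ┃drwxr-xr-x  1 user gr┃                    
   ┃drwxr-xr-x  1 user gr┃━━━━━━━━━━━━━━━━━━━━


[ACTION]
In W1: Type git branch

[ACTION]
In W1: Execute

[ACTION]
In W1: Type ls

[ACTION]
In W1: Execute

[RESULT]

                                              
                                              
   ┏━━━━━━━━━━━━━━━━━━━━━┓━━━━━━━━━━━━━━━━━━━━
   ┃ Terminal            ┃ser                 
   ┠─────────────────────┨────────────────────
   ┃$ ls -la             ┃/                   
   ┃-rw-r--r--  1 user gr┃odels/              
   ┃-rw-r--r--  1 user gr┃pi/                 
   ┃-rw-r--r--  1 user gr┃                    
   ┃drwxr-xr-x  1 user gr┃                    
   ┃drwxr-xr-x  1 user gr┃                    
   ┃$ git branch         ┃                    
   ┃  feature/auth       ┃                    
   ┃  develop            ┃                    
   ┃  fix/typo           ┃                    
   ┃* main               ┃                    
   ┃$ ls                 ┃                    
   ┃Makefile  main.py  co┃━━━━━━━━━━━━━━━━━━━━


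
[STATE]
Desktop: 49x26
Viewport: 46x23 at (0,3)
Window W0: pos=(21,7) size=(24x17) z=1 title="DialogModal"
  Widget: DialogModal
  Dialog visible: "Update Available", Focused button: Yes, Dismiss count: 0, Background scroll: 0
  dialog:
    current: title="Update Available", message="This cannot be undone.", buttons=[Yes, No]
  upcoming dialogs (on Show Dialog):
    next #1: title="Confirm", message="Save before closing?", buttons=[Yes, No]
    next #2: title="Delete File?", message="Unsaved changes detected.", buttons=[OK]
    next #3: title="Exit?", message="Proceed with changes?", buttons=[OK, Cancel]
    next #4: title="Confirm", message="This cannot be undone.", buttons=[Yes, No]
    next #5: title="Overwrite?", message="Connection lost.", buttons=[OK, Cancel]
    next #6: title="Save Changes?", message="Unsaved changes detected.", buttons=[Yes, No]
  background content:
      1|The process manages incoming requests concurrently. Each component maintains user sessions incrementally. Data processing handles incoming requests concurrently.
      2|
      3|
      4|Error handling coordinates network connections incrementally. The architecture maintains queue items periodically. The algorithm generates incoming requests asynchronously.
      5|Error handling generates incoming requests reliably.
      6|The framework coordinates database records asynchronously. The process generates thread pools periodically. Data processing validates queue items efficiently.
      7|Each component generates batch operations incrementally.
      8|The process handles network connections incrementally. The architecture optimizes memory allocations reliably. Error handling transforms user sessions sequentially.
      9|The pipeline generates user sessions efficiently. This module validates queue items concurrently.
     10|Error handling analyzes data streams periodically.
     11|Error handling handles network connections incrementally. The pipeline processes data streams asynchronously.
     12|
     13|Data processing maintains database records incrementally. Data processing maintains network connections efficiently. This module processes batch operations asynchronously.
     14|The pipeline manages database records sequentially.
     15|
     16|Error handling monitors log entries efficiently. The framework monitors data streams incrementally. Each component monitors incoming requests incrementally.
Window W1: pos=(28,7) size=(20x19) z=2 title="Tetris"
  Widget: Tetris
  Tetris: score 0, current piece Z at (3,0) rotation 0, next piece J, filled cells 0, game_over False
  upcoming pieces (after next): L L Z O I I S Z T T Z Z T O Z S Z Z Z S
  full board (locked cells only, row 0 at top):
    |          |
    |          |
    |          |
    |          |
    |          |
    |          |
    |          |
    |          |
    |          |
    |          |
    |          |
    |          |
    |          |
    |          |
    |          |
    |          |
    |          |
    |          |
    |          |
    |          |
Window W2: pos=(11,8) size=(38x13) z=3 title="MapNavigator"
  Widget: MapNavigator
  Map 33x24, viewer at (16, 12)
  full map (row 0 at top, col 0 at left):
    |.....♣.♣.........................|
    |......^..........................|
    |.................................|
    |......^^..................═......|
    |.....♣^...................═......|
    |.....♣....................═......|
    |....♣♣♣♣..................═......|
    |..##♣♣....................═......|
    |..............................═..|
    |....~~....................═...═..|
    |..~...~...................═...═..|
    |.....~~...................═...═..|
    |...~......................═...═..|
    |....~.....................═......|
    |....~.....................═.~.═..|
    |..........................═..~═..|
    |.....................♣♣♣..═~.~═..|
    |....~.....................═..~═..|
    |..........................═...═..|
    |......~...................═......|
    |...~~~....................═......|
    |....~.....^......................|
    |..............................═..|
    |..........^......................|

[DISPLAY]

                                              
                                              
                                              
                                              
                     ┏━━━━━━┏━━━━━━━━━━━━━━━━━
           ┏━━━━━━━━━━━━━━━━━━━━━━━━━━━━━━━━━━
           ┃ MapNavigator                     
           ┠──────────────────────────────────
           ┃  ..............................═.
           ┃  ....~~....................═...═.
           ┃  ..~...~...................═...═.
           ┃  .....~~...................═...═.
           ┃  ...~............@.........═...═.
           ┃  ....~.....................═.....
           ┃  ....~.....................═.~.═.
           ┃  ..........................═..~═.
           ┃  .....................♣♣♣..═~.~═.
           ┗━━━━━━━━━━━━━━━━━━━━━━━━━━━━━━━━━━
                     ┃      ┃                 
                     ┃Data p┃                 
                     ┗━━━━━━┃                 
                            ┃                 
                            ┗━━━━━━━━━━━━━━━━━


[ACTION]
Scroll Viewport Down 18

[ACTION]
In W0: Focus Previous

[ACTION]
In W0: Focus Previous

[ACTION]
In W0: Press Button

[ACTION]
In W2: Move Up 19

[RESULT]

                                              
                                              
                                              
                                              
                     ┏━━━━━━┏━━━━━━━━━━━━━━━━━
           ┏━━━━━━━━━━━━━━━━━━━━━━━━━━━━━━━━━━
           ┃ MapNavigator                     
           ┠──────────────────────────────────
           ┃                                  
           ┃                                  
           ┃                                  
           ┃                                  
           ┃  .....♣.♣........@...............
           ┃  ......^.........................
           ┃  ................................
           ┃  ......^^..................═.....
           ┃  .....♣^...................═.....
           ┗━━━━━━━━━━━━━━━━━━━━━━━━━━━━━━━━━━
                     ┃      ┃                 
                     ┃Data p┃                 
                     ┗━━━━━━┃                 
                            ┃                 
                            ┗━━━━━━━━━━━━━━━━━


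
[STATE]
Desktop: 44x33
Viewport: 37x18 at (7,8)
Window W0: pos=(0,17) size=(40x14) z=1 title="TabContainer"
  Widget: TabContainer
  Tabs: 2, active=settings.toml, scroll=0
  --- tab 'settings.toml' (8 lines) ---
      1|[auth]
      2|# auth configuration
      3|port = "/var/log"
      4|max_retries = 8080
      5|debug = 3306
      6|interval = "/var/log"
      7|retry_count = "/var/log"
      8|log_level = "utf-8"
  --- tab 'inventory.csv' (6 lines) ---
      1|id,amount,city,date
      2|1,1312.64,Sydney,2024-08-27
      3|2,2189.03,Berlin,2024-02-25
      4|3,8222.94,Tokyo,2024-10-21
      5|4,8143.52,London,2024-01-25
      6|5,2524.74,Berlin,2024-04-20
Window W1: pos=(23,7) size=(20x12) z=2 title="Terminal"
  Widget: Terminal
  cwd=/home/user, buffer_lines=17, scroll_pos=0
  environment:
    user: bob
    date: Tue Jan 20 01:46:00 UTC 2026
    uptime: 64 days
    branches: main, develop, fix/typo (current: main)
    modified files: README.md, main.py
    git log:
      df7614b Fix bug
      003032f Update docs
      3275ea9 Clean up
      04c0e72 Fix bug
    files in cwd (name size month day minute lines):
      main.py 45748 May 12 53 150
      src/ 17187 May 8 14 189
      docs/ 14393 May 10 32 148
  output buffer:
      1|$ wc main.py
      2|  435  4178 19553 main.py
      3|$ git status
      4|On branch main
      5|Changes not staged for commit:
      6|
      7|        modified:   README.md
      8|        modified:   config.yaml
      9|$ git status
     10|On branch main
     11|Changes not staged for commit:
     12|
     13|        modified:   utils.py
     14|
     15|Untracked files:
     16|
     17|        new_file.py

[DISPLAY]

                ┃ Terminal         ┃ 
                ┠──────────────────┨ 
                ┃$ wc main.py      ┃ 
                ┃  435  4178 19553 ┃ 
                ┃$ git status      ┃ 
                ┃On branch main    ┃ 
                ┃Changes not staged┃ 
                ┃                  ┃ 
                ┃        modified: ┃ 
━━━━━━━━━━━━━━━━┃        modified: ┃ 
ntainer         ┗━━━━━━━━━━━━━━━━━━┛ 
────────────────────────────────┨    
ngs.toml]│ inventory.csv        ┃    
────────────────────────────────┃    
                                ┃    
 configuration                  ┃    
 "/var/log"                     ┃    
tries = 8080                    ┃    


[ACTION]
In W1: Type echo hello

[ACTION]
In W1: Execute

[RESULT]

                ┃ Terminal         ┃ 
                ┠──────────────────┨ 
                ┃        modified: ┃ 
                ┃                  ┃ 
                ┃Untracked files:  ┃ 
                ┃                  ┃ 
                ┃        new_file.p┃ 
                ┃$ echo hello      ┃ 
                ┃hello             ┃ 
━━━━━━━━━━━━━━━━┃$ █               ┃ 
ntainer         ┗━━━━━━━━━━━━━━━━━━┛ 
────────────────────────────────┨    
ngs.toml]│ inventory.csv        ┃    
────────────────────────────────┃    
                                ┃    
 configuration                  ┃    
 "/var/log"                     ┃    
tries = 8080                    ┃    


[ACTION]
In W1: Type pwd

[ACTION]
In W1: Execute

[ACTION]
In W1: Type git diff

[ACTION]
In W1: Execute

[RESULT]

                ┃ Terminal         ┃ 
                ┠──────────────────┨ 
                ┃$ git diff        ┃ 
                ┃diff --git a/main.┃ 
                ┃--- a/main.py     ┃ 
                ┃+++ b/main.py     ┃ 
                ┃@@ -1,3 +1,4 @@   ┃ 
                ┃+# updated        ┃ 
                ┃ import sys       ┃ 
━━━━━━━━━━━━━━━━┃$ █               ┃ 
ntainer         ┗━━━━━━━━━━━━━━━━━━┛ 
────────────────────────────────┨    
ngs.toml]│ inventory.csv        ┃    
────────────────────────────────┃    
                                ┃    
 configuration                  ┃    
 "/var/log"                     ┃    
tries = 8080                    ┃    


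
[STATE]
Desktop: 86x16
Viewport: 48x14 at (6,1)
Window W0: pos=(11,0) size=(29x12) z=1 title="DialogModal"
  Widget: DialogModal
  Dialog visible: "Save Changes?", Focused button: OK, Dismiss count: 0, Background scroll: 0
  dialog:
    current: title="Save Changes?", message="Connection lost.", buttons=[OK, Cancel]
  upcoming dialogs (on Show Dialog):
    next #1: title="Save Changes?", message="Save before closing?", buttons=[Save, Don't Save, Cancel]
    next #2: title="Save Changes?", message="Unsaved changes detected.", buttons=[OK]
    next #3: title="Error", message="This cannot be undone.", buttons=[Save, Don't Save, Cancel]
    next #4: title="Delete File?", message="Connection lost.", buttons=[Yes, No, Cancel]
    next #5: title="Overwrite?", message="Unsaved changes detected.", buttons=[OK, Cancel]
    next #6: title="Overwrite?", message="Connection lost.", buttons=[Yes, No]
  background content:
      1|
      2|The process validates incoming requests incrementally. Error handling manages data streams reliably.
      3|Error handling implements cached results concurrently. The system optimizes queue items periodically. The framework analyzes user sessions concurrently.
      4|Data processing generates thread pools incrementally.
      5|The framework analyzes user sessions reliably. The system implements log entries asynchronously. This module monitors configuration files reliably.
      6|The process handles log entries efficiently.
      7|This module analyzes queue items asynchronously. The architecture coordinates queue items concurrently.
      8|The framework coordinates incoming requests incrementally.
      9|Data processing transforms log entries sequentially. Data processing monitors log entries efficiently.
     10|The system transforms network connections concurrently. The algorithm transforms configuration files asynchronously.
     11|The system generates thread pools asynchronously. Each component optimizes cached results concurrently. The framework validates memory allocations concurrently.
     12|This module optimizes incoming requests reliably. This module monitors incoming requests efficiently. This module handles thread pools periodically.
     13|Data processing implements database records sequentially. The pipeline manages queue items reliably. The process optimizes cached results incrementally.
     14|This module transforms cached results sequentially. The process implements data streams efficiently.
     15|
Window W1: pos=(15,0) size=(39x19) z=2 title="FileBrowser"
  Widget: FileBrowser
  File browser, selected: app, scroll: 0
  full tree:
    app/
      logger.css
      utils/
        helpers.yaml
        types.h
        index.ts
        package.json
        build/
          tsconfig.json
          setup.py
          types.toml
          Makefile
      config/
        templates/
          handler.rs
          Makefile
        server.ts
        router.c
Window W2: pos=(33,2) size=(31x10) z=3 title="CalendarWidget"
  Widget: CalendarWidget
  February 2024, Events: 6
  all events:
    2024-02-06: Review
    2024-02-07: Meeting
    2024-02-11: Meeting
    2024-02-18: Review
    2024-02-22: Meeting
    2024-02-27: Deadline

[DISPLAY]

     ┃ Di┃ FileBrowser                         ┃
     ┠───┠─────────────────┏━━━━━━━━━━━━━━━━━━━━
     ┃   ┃> [-] app/       ┃ CalendarWidget     
     ┃The┃    logger.css   ┠────────────────────
     ┃Err┃    [+] utils/   ┃        February 202
     ┃Dat┃    [+] config/  ┃Mo Tu We Th Fr Sa Su
     ┃The┃                 ┃          1  2  3  4
     ┃The┃                 ┃ 5  6*  7*  8  9 10 
     ┃Thi┃                 ┃12 13 14 15 16 17 18
     ┃The┃                 ┃19 20 21 22* 23 24 2
     ┗━━━┃                 ┗━━━━━━━━━━━━━━━━━━━━
         ┃                                     ┃
         ┃                                     ┃
         ┃                                     ┃


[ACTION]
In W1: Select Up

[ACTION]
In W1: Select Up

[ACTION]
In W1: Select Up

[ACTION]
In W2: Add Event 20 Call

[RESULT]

     ┃ Di┃ FileBrowser                         ┃
     ┠───┠─────────────────┏━━━━━━━━━━━━━━━━━━━━
     ┃   ┃> [-] app/       ┃ CalendarWidget     
     ┃The┃    logger.css   ┠────────────────────
     ┃Err┃    [+] utils/   ┃        February 202
     ┃Dat┃    [+] config/  ┃Mo Tu We Th Fr Sa Su
     ┃The┃                 ┃          1  2  3  4
     ┃The┃                 ┃ 5  6*  7*  8  9 10 
     ┃Thi┃                 ┃12 13 14 15 16 17 18
     ┃The┃                 ┃19 20* 21 22* 23 24 
     ┗━━━┃                 ┗━━━━━━━━━━━━━━━━━━━━
         ┃                                     ┃
         ┃                                     ┃
         ┃                                     ┃


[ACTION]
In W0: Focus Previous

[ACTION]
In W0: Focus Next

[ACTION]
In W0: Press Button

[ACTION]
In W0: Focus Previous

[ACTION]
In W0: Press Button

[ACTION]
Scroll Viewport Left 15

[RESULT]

           ┃ Di┃ FileBrowser                    
           ┠───┠─────────────────┏━━━━━━━━━━━━━━
           ┃   ┃> [-] app/       ┃ CalendarWidge
           ┃The┃    logger.css   ┠──────────────
           ┃Err┃    [+] utils/   ┃        Februa
           ┃Dat┃    [+] config/  ┃Mo Tu We Th Fr
           ┃The┃                 ┃          1  2
           ┃The┃                 ┃ 5  6*  7*  8 
           ┃Thi┃                 ┃12 13 14 15 16
           ┃The┃                 ┃19 20* 21 22* 
           ┗━━━┃                 ┗━━━━━━━━━━━━━━
               ┃                                
               ┃                                
               ┃                                


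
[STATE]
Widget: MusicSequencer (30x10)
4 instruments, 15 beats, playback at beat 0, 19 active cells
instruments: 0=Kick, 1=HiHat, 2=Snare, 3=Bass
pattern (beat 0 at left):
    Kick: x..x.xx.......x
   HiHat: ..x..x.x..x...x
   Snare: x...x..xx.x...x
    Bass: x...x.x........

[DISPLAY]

      ▼12345678901234         
  Kick█··█·██·······█         
 HiHat··█··█·█··█···█         
 Snare█···█··██·█···█         
  Bass█···█·█········         
                              
                              
                              
                              
                              


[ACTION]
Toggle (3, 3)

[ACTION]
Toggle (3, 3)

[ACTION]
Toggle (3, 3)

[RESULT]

      ▼12345678901234         
  Kick█··█·██·······█         
 HiHat··█··█·█··█···█         
 Snare█···█··██·█···█         
  Bass█··██·█········         
                              
                              
                              
                              
                              


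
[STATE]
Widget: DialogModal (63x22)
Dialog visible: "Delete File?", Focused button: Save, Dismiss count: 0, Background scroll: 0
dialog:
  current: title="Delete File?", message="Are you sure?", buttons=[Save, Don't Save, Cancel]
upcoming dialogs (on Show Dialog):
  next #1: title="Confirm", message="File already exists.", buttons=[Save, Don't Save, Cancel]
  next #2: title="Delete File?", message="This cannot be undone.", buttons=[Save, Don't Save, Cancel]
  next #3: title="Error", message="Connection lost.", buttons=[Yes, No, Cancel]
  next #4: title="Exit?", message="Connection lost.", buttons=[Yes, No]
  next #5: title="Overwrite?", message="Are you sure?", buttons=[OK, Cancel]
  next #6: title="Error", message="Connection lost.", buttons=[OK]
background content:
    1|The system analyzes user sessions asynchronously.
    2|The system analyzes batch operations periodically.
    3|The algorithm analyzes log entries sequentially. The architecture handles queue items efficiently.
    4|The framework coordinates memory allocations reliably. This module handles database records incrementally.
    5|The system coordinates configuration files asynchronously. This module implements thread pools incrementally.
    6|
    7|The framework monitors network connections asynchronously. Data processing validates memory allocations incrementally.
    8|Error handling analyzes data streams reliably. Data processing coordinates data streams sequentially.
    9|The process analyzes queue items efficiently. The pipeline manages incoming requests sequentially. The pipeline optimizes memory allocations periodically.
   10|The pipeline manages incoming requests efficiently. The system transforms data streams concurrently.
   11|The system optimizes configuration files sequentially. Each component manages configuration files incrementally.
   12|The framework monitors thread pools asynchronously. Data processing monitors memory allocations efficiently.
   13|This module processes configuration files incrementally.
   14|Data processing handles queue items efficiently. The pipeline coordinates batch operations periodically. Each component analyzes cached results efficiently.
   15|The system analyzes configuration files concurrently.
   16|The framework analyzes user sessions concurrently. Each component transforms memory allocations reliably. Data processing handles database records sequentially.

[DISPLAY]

The system analyzes user sessions asynchronously.              
The system analyzes batch operations periodically.             
The algorithm analyzes log entries sequentially. The architectu
The framework coordinates memory allocations reliably. This mod
The system coordinates configuration files asynchronously. This
                                                               
The framework monitors network connections asynchronously. Data
Error handling analyzes data streams reliably. Data processing 
The process ana┌──────────────────────────────┐he pipeline mana
The pipeline ma│         Delete File?         │tly. The system 
The system opti│        Are you sure?         │tially. Each com
The framework m│ [Save]  Don't Save   Cancel  │sly. Data proces
This module pro└──────────────────────────────┘mentally.       
Data processing handles queue items efficiently. The pipeline c
The system analyzes configuration files concurrently.          
The framework analyzes user sessions concurrently. Each compone
                                                               
                                                               
                                                               
                                                               
                                                               
                                                               


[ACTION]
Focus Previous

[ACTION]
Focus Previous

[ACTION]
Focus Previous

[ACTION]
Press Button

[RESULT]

The system analyzes user sessions asynchronously.              
The system analyzes batch operations periodically.             
The algorithm analyzes log entries sequentially. The architectu
The framework coordinates memory allocations reliably. This mod
The system coordinates configuration files asynchronously. This
                                                               
The framework monitors network connections asynchronously. Data
Error handling analyzes data streams reliably. Data processing 
The process analyzes queue items efficiently. The pipeline mana
The pipeline manages incoming requests efficiently. The system 
The system optimizes configuration files sequentially. Each com
The framework monitors thread pools asynchronously. Data proces
This module processes configuration files incrementally.       
Data processing handles queue items efficiently. The pipeline c
The system analyzes configuration files concurrently.          
The framework analyzes user sessions concurrently. Each compone
                                                               
                                                               
                                                               
                                                               
                                                               
                                                               
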